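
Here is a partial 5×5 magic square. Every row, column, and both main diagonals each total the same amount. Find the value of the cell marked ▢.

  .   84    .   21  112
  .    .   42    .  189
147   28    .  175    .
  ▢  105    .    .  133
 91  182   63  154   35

49

Row 5 is complete and sums to 525; that is the magic constant.
Column 2: 84 + 28 + 105 + 182 + ? = 525, so (2,2) = 126.
Column 5 must total 525; the given cells sum to 469, so (3,5) = 56.
From row 3, 525 − (147 + 28 + 175 + 56) gives (3,3) = 119.
The remaining cell in anti-diagonal is (2,4) = 525 − 427 = 98.
Row 2: 126 + 42 + 98 + 189 + ? = 525, so (2,1) = 70.
Column 4 needs 525; the known cells sum to 448, so (4,4) = 77.
Main diagonal needs 525; the known cells sum to 357, so (1,1) = 168.
The remaining cell in row 1 is (1,3) = 525 − 385 = 140.
From column 1, 525 − (168 + 70 + 147 + 91) gives (4,1) = 49.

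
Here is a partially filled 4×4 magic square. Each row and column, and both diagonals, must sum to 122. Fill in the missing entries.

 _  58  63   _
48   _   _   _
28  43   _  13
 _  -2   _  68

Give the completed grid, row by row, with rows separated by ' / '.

-7 58 63 8 / 48 23 18 33 / 28 43 38 13 / 53 -2 3 68

Row 3 must total 122; the given cells sum to 84, so (3,3) = 38.
The remaining cell in column 2 is (2,2) = 122 − 99 = 23.
From main diagonal, 122 − (23 + 38 + 68) gives (1,1) = -7.
Using row 1: -7 + 58 + 63 + ? → (1,4) = 122 − 114 = 8.
From column 1, 122 − (-7 + 48 + 28) gives (4,1) = 53.
The remaining cell in column 4 is (2,4) = 122 − 89 = 33.
Using anti-diagonal: 8 + 43 + 53 + ? → (2,3) = 122 − 104 = 18.
The remaining cell in row 4 is (4,3) = 122 − 119 = 3.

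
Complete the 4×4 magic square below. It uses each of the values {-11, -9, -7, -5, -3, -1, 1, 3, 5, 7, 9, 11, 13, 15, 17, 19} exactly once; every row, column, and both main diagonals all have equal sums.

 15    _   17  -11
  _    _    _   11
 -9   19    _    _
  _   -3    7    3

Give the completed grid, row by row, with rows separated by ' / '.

15 -5 17 -11 / 1 5 -1 11 / -9 19 -7 13 / 9 -3 7 3

The 16 entries sum to 64, so each line sums to 64/4 = 16.
Row 1: 15 + 17 + (-11) + ? = 16, so (1,2) = -5.
Row 4 needs 16; the known cells sum to 7, so (4,1) = 9.
The remaining cell in column 1 is (2,1) = 16 − 15 = 1.
Column 2: -5 + 19 + (-3) + ? = 16, so (2,2) = 5.
Using column 4: -11 + 11 + 3 + ? → (3,4) = 16 − 3 = 13.
Main diagonal must total 16; the given cells sum to 23, so (3,3) = -7.
Anti-diagonal: -11 + 19 + 9 + ? = 16, so (2,3) = -1.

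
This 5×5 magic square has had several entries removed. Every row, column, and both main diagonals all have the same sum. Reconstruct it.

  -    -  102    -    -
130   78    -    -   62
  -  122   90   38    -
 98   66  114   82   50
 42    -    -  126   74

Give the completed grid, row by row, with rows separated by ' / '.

Row 4 is already complete: 98 + 66 + 114 + 82 + 50 = 410, so that is the magic constant.
Using main diagonal: 78 + 90 + 82 + 74 + ? → (1,1) = 410 − 324 = 86.
From column 1, 410 − (86 + 130 + 98 + 42) gives (3,1) = 54.
Row 3 must total 410; the given cells sum to 304, so (3,5) = 106.
The remaining cell in column 5 is (1,5) = 410 − 292 = 118.
From anti-diagonal, 410 − (118 + 90 + 66 + 42) gives (2,4) = 94.
From row 2, 410 − (130 + 78 + 94 + 62) gives (2,3) = 46.
Column 3 must total 410; the given cells sum to 352, so (5,3) = 58.
Column 4 must total 410; the given cells sum to 340, so (1,4) = 70.
Using row 1: 86 + 102 + 70 + 118 + ? → (1,2) = 410 − 376 = 34.
From row 5, 410 − (42 + 58 + 126 + 74) gives (5,2) = 110.

86 34 102 70 118 / 130 78 46 94 62 / 54 122 90 38 106 / 98 66 114 82 50 / 42 110 58 126 74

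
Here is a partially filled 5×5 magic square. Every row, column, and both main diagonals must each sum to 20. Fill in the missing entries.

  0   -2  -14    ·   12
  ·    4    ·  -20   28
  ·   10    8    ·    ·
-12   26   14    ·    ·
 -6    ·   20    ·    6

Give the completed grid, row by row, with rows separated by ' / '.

From row 1, 20 − (0 + (-2) + (-14) + 12) gives (1,4) = 24.
The remaining cell in column 2 is (5,2) = 20 − 38 = -18.
Column 3 needs 20; the known cells sum to 28, so (2,3) = -8.
Using main diagonal: 0 + 4 + 8 + 6 + ? → (4,4) = 20 − 18 = 2.
The remaining cell in row 2 is (2,1) = 20 − 4 = 16.
Using row 4: -12 + 26 + 14 + 2 + ? → (4,5) = 20 − 30 = -10.
From row 5, 20 − (-6 + (-18) + 20 + 6) gives (5,4) = 18.
The remaining cell in column 1 is (3,1) = 20 − (-2) = 22.
Column 4 must total 20; the given cells sum to 24, so (3,4) = -4.
Column 5 must total 20; the given cells sum to 36, so (3,5) = -16.

0 -2 -14 24 12 / 16 4 -8 -20 28 / 22 10 8 -4 -16 / -12 26 14 2 -10 / -6 -18 20 18 6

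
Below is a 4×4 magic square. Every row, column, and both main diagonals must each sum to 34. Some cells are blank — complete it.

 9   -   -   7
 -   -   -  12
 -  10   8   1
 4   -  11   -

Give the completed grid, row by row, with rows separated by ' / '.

The remaining cell in row 3 is (3,1) = 34 − 19 = 15.
Column 1 needs 34; the known cells sum to 28, so (2,1) = 6.
The remaining cell in column 4 is (4,4) = 34 − 20 = 14.
The remaining cell in main diagonal is (2,2) = 34 − 31 = 3.
Using anti-diagonal: 7 + 10 + 4 + ? → (2,3) = 34 − 21 = 13.
Row 4 must total 34; the given cells sum to 29, so (4,2) = 5.
Column 2 needs 34; the known cells sum to 18, so (1,2) = 16.
From column 3, 34 − (13 + 8 + 11) gives (1,3) = 2.

9 16 2 7 / 6 3 13 12 / 15 10 8 1 / 4 5 11 14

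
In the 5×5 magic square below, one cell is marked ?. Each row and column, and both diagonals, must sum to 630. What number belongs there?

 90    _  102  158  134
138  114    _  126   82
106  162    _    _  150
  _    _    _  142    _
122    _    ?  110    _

Row 1 must total 630; the given cells sum to 484, so (1,2) = 146.
From row 2, 630 − (138 + 114 + 126 + 82) gives (2,3) = 170.
Column 1 needs 630; the known cells sum to 456, so (4,1) = 174.
From column 4, 630 − (158 + 126 + 142 + 110) gives (3,4) = 94.
From row 3, 630 − (106 + 162 + 94 + 150) gives (3,3) = 118.
Main diagonal needs 630; the known cells sum to 464, so (5,5) = 166.
Anti-diagonal: 134 + 126 + 118 + 122 + ? = 630, so (4,2) = 130.
From column 2, 630 − (146 + 114 + 162 + 130) gives (5,2) = 78.
Column 5: 134 + 82 + 150 + 166 + ? = 630, so (4,5) = 98.
Using row 4: 174 + 130 + 142 + 98 + ? → (4,3) = 630 − 544 = 86.
Using row 5: 122 + 78 + 110 + 166 + ? → (5,3) = 630 − 476 = 154.

154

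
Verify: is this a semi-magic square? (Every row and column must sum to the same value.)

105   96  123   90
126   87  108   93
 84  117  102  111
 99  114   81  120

Yes

Row 1: 105 + 96 + 123 + 90 = 414.
Row 2: 126 + 87 + 108 + 93 = 414.
Row 3: 84 + 117 + 102 + 111 = 414.
Row 4: 99 + 114 + 81 + 120 = 414.
Column 1: 105 + 126 + 84 + 99 = 414.
Column 2: 96 + 87 + 117 + 114 = 414.
Column 3: 123 + 108 + 102 + 81 = 414.
Column 4: 90 + 93 + 111 + 120 = 414.
All lines sum to 414.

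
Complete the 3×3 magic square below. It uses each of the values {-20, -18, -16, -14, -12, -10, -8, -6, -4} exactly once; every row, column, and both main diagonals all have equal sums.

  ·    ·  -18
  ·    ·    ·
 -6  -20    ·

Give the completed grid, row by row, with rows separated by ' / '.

The 9 entries sum to -108, so each line sums to -108/3 = -36.
From row 3, -36 − (-6 + (-20)) gives (3,3) = -10.
Column 3 needs -36; the known cells sum to -28, so (2,3) = -8.
Anti-diagonal must total -36; the given cells sum to -24, so (2,2) = -12.
Row 2: -12 + (-8) + ? = -36, so (2,1) = -16.
Column 1 needs -36; the known cells sum to -22, so (1,1) = -14.
Column 2 needs -36; the known cells sum to -32, so (1,2) = -4.

-14 -4 -18 / -16 -12 -8 / -6 -20 -10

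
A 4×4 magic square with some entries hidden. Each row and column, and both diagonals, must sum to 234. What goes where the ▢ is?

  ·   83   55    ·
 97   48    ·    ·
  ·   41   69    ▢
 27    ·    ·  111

20

Column 2 needs 234; the known cells sum to 172, so (4,2) = 62.
From main diagonal, 234 − (48 + 69 + 111) gives (1,1) = 6.
Using row 1: 6 + 83 + 55 + ? → (1,4) = 234 − 144 = 90.
The remaining cell in row 4 is (4,3) = 234 − 200 = 34.
Using column 1: 6 + 97 + 27 + ? → (3,1) = 234 − 130 = 104.
Column 3: 55 + 69 + 34 + ? = 234, so (2,3) = 76.
Using row 2: 97 + 48 + 76 + ? → (2,4) = 234 − 221 = 13.
The remaining cell in row 3 is (3,4) = 234 − 214 = 20.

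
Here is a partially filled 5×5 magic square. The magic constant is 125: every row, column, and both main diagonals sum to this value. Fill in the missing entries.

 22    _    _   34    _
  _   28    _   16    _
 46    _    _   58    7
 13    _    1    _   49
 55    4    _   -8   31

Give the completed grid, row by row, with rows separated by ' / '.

22 61 10 34 -2 / -11 28 52 16 40 / 46 -5 19 58 7 / 13 37 1 25 49 / 55 4 43 -8 31

Using row 5: 55 + 4 + (-8) + 31 + ? → (5,3) = 125 − 82 = 43.
Column 1: 22 + 46 + 13 + 55 + ? = 125, so (2,1) = -11.
Column 4 must total 125; the given cells sum to 100, so (4,4) = 25.
From main diagonal, 125 − (22 + 28 + 25 + 31) gives (3,3) = 19.
From row 3, 125 − (46 + 19 + 58 + 7) gives (3,2) = -5.
Using row 4: 13 + 1 + 25 + 49 + ? → (4,2) = 125 − 88 = 37.
Using column 2: 28 + (-5) + 37 + 4 + ? → (1,2) = 125 − 64 = 61.
Anti-diagonal needs 125; the known cells sum to 127, so (1,5) = -2.
Using row 1: 22 + 61 + 34 + (-2) + ? → (1,3) = 125 − 115 = 10.
Column 3 needs 125; the known cells sum to 73, so (2,3) = 52.
Column 5: -2 + 7 + 49 + 31 + ? = 125, so (2,5) = 40.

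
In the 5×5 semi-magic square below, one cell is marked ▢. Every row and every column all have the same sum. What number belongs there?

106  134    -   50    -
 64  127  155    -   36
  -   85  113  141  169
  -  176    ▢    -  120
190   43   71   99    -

Column 2 is complete and sums to 565; that is the magic constant.
Row 2: 64 + 127 + 155 + 36 + ? = 565, so (2,4) = 183.
From row 3, 565 − (85 + 113 + 141 + 169) gives (3,1) = 57.
Row 5 must total 565; the given cells sum to 403, so (5,5) = 162.
Column 1 needs 565; the known cells sum to 417, so (4,1) = 148.
Using column 4: 50 + 183 + 141 + 99 + ? → (4,4) = 565 − 473 = 92.
Column 5 needs 565; the known cells sum to 487, so (1,5) = 78.
Row 1 must total 565; the given cells sum to 368, so (1,3) = 197.
Row 4: 148 + 176 + 92 + 120 + ? = 565, so (4,3) = 29.

29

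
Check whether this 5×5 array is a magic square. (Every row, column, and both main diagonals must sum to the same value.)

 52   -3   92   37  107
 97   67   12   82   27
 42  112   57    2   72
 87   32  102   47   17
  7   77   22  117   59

Row 1: 52 + (-3) + 92 + 37 + 107 = 285.
Row 2: 97 + 67 + 12 + 82 + 27 = 285.
Row 3: 42 + 112 + 57 + 2 + 72 = 285.
Row 4: 87 + 32 + 102 + 47 + 17 = 285.
Row 5: 7 + 77 + 22 + 117 + 59 = 282.
Column 1: 52 + 97 + 42 + 87 + 7 = 285.
Column 2: -3 + 67 + 112 + 32 + 77 = 285.
Column 3: 92 + 12 + 57 + 102 + 22 = 285.
Column 4: 37 + 82 + 2 + 47 + 117 = 285.
Column 5: 107 + 27 + 72 + 17 + 59 = 282.
Main diagonal: 52 + 67 + 57 + 47 + 59 = 282.
Anti-diagonal: 107 + 82 + 57 + 32 + 7 = 285.

No — column 4 sums to 285 but row 5 sums to 282.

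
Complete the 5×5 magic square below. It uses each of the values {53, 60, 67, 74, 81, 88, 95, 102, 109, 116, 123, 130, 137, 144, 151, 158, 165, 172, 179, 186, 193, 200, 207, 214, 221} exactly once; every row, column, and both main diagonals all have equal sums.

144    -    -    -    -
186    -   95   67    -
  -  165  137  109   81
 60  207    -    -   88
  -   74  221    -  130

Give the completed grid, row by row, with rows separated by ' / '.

The 25 entries sum to 3425, so each line sums to 3425/5 = 685.
From row 3, 685 − (165 + 137 + 109 + 81) gives (3,1) = 193.
Column 1: 144 + 186 + 193 + 60 + ? = 685, so (5,1) = 102.
From anti-diagonal, 685 − (67 + 137 + 207 + 102) gives (1,5) = 172.
Using row 5: 102 + 74 + 221 + 130 + ? → (5,4) = 685 − 527 = 158.
Using column 5: 172 + 81 + 88 + 130 + ? → (2,5) = 685 − 471 = 214.
The remaining cell in row 2 is (2,2) = 685 − 562 = 123.
Column 2 needs 685; the known cells sum to 569, so (1,2) = 116.
Using main diagonal: 144 + 123 + 137 + 130 + ? → (4,4) = 685 − 534 = 151.
The remaining cell in row 4 is (4,3) = 685 − 506 = 179.
Column 3 needs 685; the known cells sum to 632, so (1,3) = 53.
Column 4 needs 685; the known cells sum to 485, so (1,4) = 200.

144 116 53 200 172 / 186 123 95 67 214 / 193 165 137 109 81 / 60 207 179 151 88 / 102 74 221 158 130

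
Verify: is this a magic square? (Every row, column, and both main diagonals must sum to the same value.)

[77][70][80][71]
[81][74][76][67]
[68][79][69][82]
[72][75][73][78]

Yes

Row 1: 77 + 70 + 80 + 71 = 298.
Row 2: 81 + 74 + 76 + 67 = 298.
Row 3: 68 + 79 + 69 + 82 = 298.
Row 4: 72 + 75 + 73 + 78 = 298.
Column 1: 77 + 81 + 68 + 72 = 298.
Column 2: 70 + 74 + 79 + 75 = 298.
Column 3: 80 + 76 + 69 + 73 = 298.
Column 4: 71 + 67 + 82 + 78 = 298.
Main diagonal: 77 + 74 + 69 + 78 = 298.
Anti-diagonal: 71 + 76 + 79 + 72 = 298.
All lines sum to 298.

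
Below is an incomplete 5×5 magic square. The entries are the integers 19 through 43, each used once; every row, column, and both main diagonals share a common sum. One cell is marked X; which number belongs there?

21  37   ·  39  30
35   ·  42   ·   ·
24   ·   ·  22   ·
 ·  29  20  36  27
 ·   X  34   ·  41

23

The entries are 19 through 43, which sum to 775, so each line sums to 775/5 = 155.
From row 1, 155 − (21 + 37 + 39 + 30) gives (1,3) = 28.
The remaining cell in row 4 is (4,1) = 155 − 112 = 43.
Column 1 needs 155; the known cells sum to 123, so (5,1) = 32.
Column 3: 28 + 42 + 20 + 34 + ? = 155, so (3,3) = 31.
Using main diagonal: 21 + 31 + 36 + 41 + ? → (2,2) = 155 − 129 = 26.
From anti-diagonal, 155 − (30 + 31 + 29 + 32) gives (2,4) = 33.
Row 2: 35 + 26 + 42 + 33 + ? = 155, so (2,5) = 19.
Column 4: 39 + 33 + 22 + 36 + ? = 155, so (5,4) = 25.
From column 5, 155 − (30 + 19 + 27 + 41) gives (3,5) = 38.
The remaining cell in row 3 is (3,2) = 155 − 115 = 40.
From row 5, 155 − (32 + 34 + 25 + 41) gives (5,2) = 23.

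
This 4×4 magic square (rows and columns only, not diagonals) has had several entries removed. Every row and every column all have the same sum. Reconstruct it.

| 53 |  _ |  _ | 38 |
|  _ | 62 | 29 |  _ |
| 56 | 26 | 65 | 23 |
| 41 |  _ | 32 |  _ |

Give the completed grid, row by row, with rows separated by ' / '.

53 35 44 38 / 20 62 29 59 / 56 26 65 23 / 41 47 32 50

Row 3 is already complete: 56 + 26 + 65 + 23 = 170, so that is the magic constant.
Column 1: 53 + 56 + 41 + ? = 170, so (2,1) = 20.
Column 3: 29 + 65 + 32 + ? = 170, so (1,3) = 44.
Row 1 needs 170; the known cells sum to 135, so (1,2) = 35.
The remaining cell in row 2 is (2,4) = 170 − 111 = 59.
Using column 2: 35 + 62 + 26 + ? → (4,2) = 170 − 123 = 47.
From column 4, 170 − (38 + 59 + 23) gives (4,4) = 50.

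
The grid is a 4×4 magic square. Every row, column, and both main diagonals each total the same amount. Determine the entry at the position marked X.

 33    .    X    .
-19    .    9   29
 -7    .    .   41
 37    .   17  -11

21

Column 1 is complete and sums to 44; that is the magic constant.
Row 2 needs 44; the known cells sum to 19, so (2,2) = 25.
Row 4: 37 + 17 + (-11) + ? = 44, so (4,2) = 1.
Using column 4: 29 + 41 + (-11) + ? → (1,4) = 44 − 59 = -15.
Main diagonal: 33 + 25 + (-11) + ? = 44, so (3,3) = -3.
The remaining cell in anti-diagonal is (3,2) = 44 − 31 = 13.
The remaining cell in column 2 is (1,2) = 44 − 39 = 5.
Using column 3: 9 + (-3) + 17 + ? → (1,3) = 44 − 23 = 21.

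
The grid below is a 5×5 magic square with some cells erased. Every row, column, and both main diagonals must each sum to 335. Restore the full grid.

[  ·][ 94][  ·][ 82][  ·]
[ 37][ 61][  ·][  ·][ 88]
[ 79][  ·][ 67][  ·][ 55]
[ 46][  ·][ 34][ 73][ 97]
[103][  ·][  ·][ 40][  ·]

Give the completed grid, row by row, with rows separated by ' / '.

From row 4, 335 − (46 + 34 + 73 + 97) gives (4,2) = 85.
Column 1 must total 335; the given cells sum to 265, so (1,1) = 70.
Using main diagonal: 70 + 61 + 67 + 73 + ? → (5,5) = 335 − 271 = 64.
The remaining cell in column 5 is (1,5) = 335 − 304 = 31.
Anti-diagonal must total 335; the given cells sum to 286, so (2,4) = 49.
Row 1 must total 335; the given cells sum to 277, so (1,3) = 58.
Using row 2: 37 + 61 + 49 + 88 + ? → (2,3) = 335 − 235 = 100.
Column 3 must total 335; the given cells sum to 259, so (5,3) = 76.
Column 4: 82 + 49 + 73 + 40 + ? = 335, so (3,4) = 91.
Row 3 needs 335; the known cells sum to 292, so (3,2) = 43.
Row 5 must total 335; the given cells sum to 283, so (5,2) = 52.

70 94 58 82 31 / 37 61 100 49 88 / 79 43 67 91 55 / 46 85 34 73 97 / 103 52 76 40 64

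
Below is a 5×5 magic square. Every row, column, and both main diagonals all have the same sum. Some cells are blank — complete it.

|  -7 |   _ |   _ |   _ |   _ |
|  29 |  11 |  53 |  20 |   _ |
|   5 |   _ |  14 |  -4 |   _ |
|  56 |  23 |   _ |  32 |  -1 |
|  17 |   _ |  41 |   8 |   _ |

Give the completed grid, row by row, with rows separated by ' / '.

-7 35 2 44 26 / 29 11 53 20 -13 / 5 47 14 -4 38 / 56 23 -10 32 -1 / 17 -16 41 8 50

Column 1 is already complete: -7 + 29 + 5 + 56 + 17 = 100, so that is the magic constant.
Using row 2: 29 + 11 + 53 + 20 + ? → (2,5) = 100 − 113 = -13.
Row 4: 56 + 23 + 32 + (-1) + ? = 100, so (4,3) = -10.
The remaining cell in column 3 is (1,3) = 100 − 98 = 2.
Column 4 needs 100; the known cells sum to 56, so (1,4) = 44.
Main diagonal: -7 + 11 + 14 + 32 + ? = 100, so (5,5) = 50.
Anti-diagonal: 20 + 14 + 23 + 17 + ? = 100, so (1,5) = 26.
Row 1 must total 100; the given cells sum to 65, so (1,2) = 35.
Using row 5: 17 + 41 + 8 + 50 + ? → (5,2) = 100 − 116 = -16.
The remaining cell in column 2 is (3,2) = 100 − 53 = 47.
From column 5, 100 − (26 + (-13) + (-1) + 50) gives (3,5) = 38.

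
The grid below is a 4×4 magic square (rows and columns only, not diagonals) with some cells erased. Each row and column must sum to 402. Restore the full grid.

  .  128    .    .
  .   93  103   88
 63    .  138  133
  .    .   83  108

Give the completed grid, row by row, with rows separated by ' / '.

Row 2: 93 + 103 + 88 + ? = 402, so (2,1) = 118.
Row 3 needs 402; the known cells sum to 334, so (3,2) = 68.
Column 2: 128 + 93 + 68 + ? = 402, so (4,2) = 113.
Column 3 must total 402; the given cells sum to 324, so (1,3) = 78.
Column 4 needs 402; the known cells sum to 329, so (1,4) = 73.
Using row 1: 128 + 78 + 73 + ? → (1,1) = 402 − 279 = 123.
Row 4: 113 + 83 + 108 + ? = 402, so (4,1) = 98.

123 128 78 73 / 118 93 103 88 / 63 68 138 133 / 98 113 83 108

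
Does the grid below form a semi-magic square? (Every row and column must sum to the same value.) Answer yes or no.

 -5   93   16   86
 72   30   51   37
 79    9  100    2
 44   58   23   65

Yes

Row 1: -5 + 93 + 16 + 86 = 190.
Row 2: 72 + 30 + 51 + 37 = 190.
Row 3: 79 + 9 + 100 + 2 = 190.
Row 4: 44 + 58 + 23 + 65 = 190.
Column 1: -5 + 72 + 79 + 44 = 190.
Column 2: 93 + 30 + 9 + 58 = 190.
Column 3: 16 + 51 + 100 + 23 = 190.
Column 4: 86 + 37 + 2 + 65 = 190.
All lines sum to 190.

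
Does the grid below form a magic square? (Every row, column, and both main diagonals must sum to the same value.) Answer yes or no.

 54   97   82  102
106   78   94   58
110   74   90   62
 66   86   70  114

Row 1: 54 + 97 + 82 + 102 = 335.
Row 2: 106 + 78 + 94 + 58 = 336.
Row 3: 110 + 74 + 90 + 62 = 336.
Row 4: 66 + 86 + 70 + 114 = 336.
Column 1: 54 + 106 + 110 + 66 = 336.
Column 2: 97 + 78 + 74 + 86 = 335.
Column 3: 82 + 94 + 90 + 70 = 336.
Column 4: 102 + 58 + 62 + 114 = 336.
Main diagonal: 54 + 78 + 90 + 114 = 336.
Anti-diagonal: 102 + 94 + 74 + 66 = 336.

No — row 2 sums to 336 but row 1 sums to 335.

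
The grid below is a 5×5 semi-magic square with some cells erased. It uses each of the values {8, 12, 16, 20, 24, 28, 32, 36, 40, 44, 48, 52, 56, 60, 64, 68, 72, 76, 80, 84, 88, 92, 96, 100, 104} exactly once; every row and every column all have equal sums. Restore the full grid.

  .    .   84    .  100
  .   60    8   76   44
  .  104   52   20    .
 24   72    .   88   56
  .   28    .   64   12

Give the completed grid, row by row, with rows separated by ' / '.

The 25 entries sum to 1400, so each line sums to 1400/5 = 280.
From row 2, 280 − (60 + 8 + 76 + 44) gives (2,1) = 92.
The remaining cell in row 4 is (4,3) = 280 − 240 = 40.
Column 2 must total 280; the given cells sum to 264, so (1,2) = 16.
From column 3, 280 − (84 + 8 + 52 + 40) gives (5,3) = 96.
The remaining cell in column 4 is (1,4) = 280 − 248 = 32.
Column 5 needs 280; the known cells sum to 212, so (3,5) = 68.
Row 1: 16 + 84 + 32 + 100 + ? = 280, so (1,1) = 48.
Row 3 must total 280; the given cells sum to 244, so (3,1) = 36.
Row 5: 28 + 96 + 64 + 12 + ? = 280, so (5,1) = 80.

48 16 84 32 100 / 92 60 8 76 44 / 36 104 52 20 68 / 24 72 40 88 56 / 80 28 96 64 12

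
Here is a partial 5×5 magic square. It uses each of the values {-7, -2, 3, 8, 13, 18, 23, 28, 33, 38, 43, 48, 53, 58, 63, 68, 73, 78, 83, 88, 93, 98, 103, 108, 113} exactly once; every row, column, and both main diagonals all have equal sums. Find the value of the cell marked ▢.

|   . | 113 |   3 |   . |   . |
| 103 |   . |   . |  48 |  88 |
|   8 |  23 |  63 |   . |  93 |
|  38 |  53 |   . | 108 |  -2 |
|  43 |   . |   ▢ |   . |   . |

98

The 25 entries sum to 1325, so each line sums to 1325/5 = 265.
Row 3 must total 265; the given cells sum to 187, so (3,4) = 78.
Row 4 must total 265; the given cells sum to 197, so (4,3) = 68.
The remaining cell in column 1 is (1,1) = 265 − 192 = 73.
Anti-diagonal must total 265; the given cells sum to 207, so (1,5) = 58.
Row 1: 73 + 113 + 3 + 58 + ? = 265, so (1,4) = 18.
The remaining cell in column 4 is (5,4) = 265 − 252 = 13.
The remaining cell in column 5 is (5,5) = 265 − 237 = 28.
The remaining cell in main diagonal is (2,2) = 265 − 272 = -7.
Row 2: 103 + (-7) + 48 + 88 + ? = 265, so (2,3) = 33.
Column 2 needs 265; the known cells sum to 182, so (5,2) = 83.
Using column 3: 3 + 33 + 63 + 68 + ? → (5,3) = 265 − 167 = 98.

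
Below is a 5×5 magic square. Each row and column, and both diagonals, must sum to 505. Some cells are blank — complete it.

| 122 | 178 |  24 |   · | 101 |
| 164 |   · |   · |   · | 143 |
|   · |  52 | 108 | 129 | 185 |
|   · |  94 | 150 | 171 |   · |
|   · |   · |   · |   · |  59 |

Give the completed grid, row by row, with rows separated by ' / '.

Row 1 needs 505; the known cells sum to 425, so (1,4) = 80.
Row 3: 52 + 108 + 129 + 185 + ? = 505, so (3,1) = 31.
From column 5, 505 − (101 + 143 + 185 + 59) gives (4,5) = 17.
The remaining cell in main diagonal is (2,2) = 505 − 460 = 45.
Row 4 must total 505; the given cells sum to 432, so (4,1) = 73.
Column 1 must total 505; the given cells sum to 390, so (5,1) = 115.
The remaining cell in column 2 is (5,2) = 505 − 369 = 136.
Anti-diagonal must total 505; the given cells sum to 418, so (2,4) = 87.
Row 2: 164 + 45 + 87 + 143 + ? = 505, so (2,3) = 66.
From column 3, 505 − (24 + 66 + 108 + 150) gives (5,3) = 157.
Column 4 must total 505; the given cells sum to 467, so (5,4) = 38.

122 178 24 80 101 / 164 45 66 87 143 / 31 52 108 129 185 / 73 94 150 171 17 / 115 136 157 38 59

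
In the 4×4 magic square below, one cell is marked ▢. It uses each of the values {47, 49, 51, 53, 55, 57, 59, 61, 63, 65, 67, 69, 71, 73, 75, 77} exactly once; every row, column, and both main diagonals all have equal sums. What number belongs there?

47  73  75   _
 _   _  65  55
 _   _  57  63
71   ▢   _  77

49

The 16 entries sum to 992, so each line sums to 992/4 = 248.
The remaining cell in row 1 is (1,4) = 248 − 195 = 53.
Column 3 needs 248; the known cells sum to 197, so (4,3) = 51.
The remaining cell in main diagonal is (2,2) = 248 − 181 = 67.
Using anti-diagonal: 53 + 65 + 71 + ? → (3,2) = 248 − 189 = 59.
Row 2 must total 248; the given cells sum to 187, so (2,1) = 61.
Using row 3: 59 + 57 + 63 + ? → (3,1) = 248 − 179 = 69.
From row 4, 248 − (71 + 51 + 77) gives (4,2) = 49.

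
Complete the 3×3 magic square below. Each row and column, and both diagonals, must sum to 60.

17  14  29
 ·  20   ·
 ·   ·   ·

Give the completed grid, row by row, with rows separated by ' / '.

17 14 29 / 32 20 8 / 11 26 23

Using column 2: 14 + 20 + ? → (3,2) = 60 − 34 = 26.
From main diagonal, 60 − (17 + 20) gives (3,3) = 23.
Using anti-diagonal: 29 + 20 + ? → (3,1) = 60 − 49 = 11.
Column 1: 17 + 11 + ? = 60, so (2,1) = 32.
From column 3, 60 − (29 + 23) gives (2,3) = 8.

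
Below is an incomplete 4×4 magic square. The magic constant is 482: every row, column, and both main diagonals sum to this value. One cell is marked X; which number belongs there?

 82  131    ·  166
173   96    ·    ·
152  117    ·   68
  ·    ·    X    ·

110

Row 1: 82 + 131 + 166 + ? = 482, so (1,3) = 103.
Row 3 must total 482; the given cells sum to 337, so (3,3) = 145.
Column 1: 82 + 173 + 152 + ? = 482, so (4,1) = 75.
Column 2: 131 + 96 + 117 + ? = 482, so (4,2) = 138.
Main diagonal: 82 + 96 + 145 + ? = 482, so (4,4) = 159.
Using anti-diagonal: 166 + 117 + 75 + ? → (2,3) = 482 − 358 = 124.
Using row 2: 173 + 96 + 124 + ? → (2,4) = 482 − 393 = 89.
Using row 4: 75 + 138 + 159 + ? → (4,3) = 482 − 372 = 110.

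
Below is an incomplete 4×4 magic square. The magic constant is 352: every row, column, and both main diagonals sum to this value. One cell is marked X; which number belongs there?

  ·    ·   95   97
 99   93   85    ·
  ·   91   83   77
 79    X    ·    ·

Row 2: 99 + 93 + 85 + ? = 352, so (2,4) = 75.
Row 3 needs 352; the known cells sum to 251, so (3,1) = 101.
From column 1, 352 − (99 + 101 + 79) gives (1,1) = 73.
Using column 3: 95 + 85 + 83 + ? → (4,3) = 352 − 263 = 89.
Column 4 must total 352; the given cells sum to 249, so (4,4) = 103.
Using row 1: 73 + 95 + 97 + ? → (1,2) = 352 − 265 = 87.
Row 4 must total 352; the given cells sum to 271, so (4,2) = 81.

81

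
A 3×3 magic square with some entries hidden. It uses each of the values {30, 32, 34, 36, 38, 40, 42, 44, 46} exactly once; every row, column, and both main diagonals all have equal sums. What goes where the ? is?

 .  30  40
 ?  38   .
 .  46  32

34

The 9 entries sum to 342, so each line sums to 342/3 = 114.
Row 1 must total 114; the given cells sum to 70, so (1,1) = 44.
Using row 3: 46 + 32 + ? → (3,1) = 114 − 78 = 36.
The remaining cell in column 1 is (2,1) = 114 − 80 = 34.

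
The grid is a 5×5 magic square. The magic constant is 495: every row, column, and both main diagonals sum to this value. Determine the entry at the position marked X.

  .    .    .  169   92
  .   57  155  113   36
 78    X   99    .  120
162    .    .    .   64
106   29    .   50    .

Row 2 needs 495; the known cells sum to 361, so (2,1) = 134.
Column 1: 134 + 78 + 162 + 106 + ? = 495, so (1,1) = 15.
From column 5, 495 − (92 + 36 + 120 + 64) gives (5,5) = 183.
From main diagonal, 495 − (15 + 57 + 99 + 183) gives (4,4) = 141.
The remaining cell in anti-diagonal is (4,2) = 495 − 410 = 85.
The remaining cell in row 4 is (4,3) = 495 − 452 = 43.
Using row 5: 106 + 29 + 50 + 183 + ? → (5,3) = 495 − 368 = 127.
Column 3 needs 495; the known cells sum to 424, so (1,3) = 71.
From column 4, 495 − (169 + 113 + 141 + 50) gives (3,4) = 22.
The remaining cell in row 1 is (1,2) = 495 − 347 = 148.
Using row 3: 78 + 99 + 22 + 120 + ? → (3,2) = 495 − 319 = 176.

176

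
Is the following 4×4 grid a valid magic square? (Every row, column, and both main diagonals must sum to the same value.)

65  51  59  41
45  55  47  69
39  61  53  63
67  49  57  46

No — row 4 sums to 219 but row 2 sums to 216.

Row 1: 65 + 51 + 59 + 41 = 216.
Row 2: 45 + 55 + 47 + 69 = 216.
Row 3: 39 + 61 + 53 + 63 = 216.
Row 4: 67 + 49 + 57 + 46 = 219.
Column 1: 65 + 45 + 39 + 67 = 216.
Column 2: 51 + 55 + 61 + 49 = 216.
Column 3: 59 + 47 + 53 + 57 = 216.
Column 4: 41 + 69 + 63 + 46 = 219.
Main diagonal: 65 + 55 + 53 + 46 = 219.
Anti-diagonal: 41 + 47 + 61 + 67 = 216.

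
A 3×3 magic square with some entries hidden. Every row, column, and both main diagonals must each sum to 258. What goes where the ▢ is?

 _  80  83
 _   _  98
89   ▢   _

Row 1 needs 258; the known cells sum to 163, so (1,1) = 95.
Column 1: 95 + 89 + ? = 258, so (2,1) = 74.
Column 3 must total 258; the given cells sum to 181, so (3,3) = 77.
The remaining cell in main diagonal is (2,2) = 258 − 172 = 86.
Row 3: 89 + 77 + ? = 258, so (3,2) = 92.

92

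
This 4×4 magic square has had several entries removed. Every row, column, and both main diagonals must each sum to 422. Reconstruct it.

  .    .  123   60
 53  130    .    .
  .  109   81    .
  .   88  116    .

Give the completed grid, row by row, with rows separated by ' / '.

Column 2 must total 422; the given cells sum to 327, so (1,2) = 95.
Column 3: 123 + 81 + 116 + ? = 422, so (2,3) = 102.
Using anti-diagonal: 60 + 102 + 109 + ? → (4,1) = 422 − 271 = 151.
The remaining cell in row 1 is (1,1) = 422 − 278 = 144.
Row 2 must total 422; the given cells sum to 285, so (2,4) = 137.
Using row 4: 151 + 88 + 116 + ? → (4,4) = 422 − 355 = 67.
Column 1 needs 422; the known cells sum to 348, so (3,1) = 74.
Column 4 needs 422; the known cells sum to 264, so (3,4) = 158.

144 95 123 60 / 53 130 102 137 / 74 109 81 158 / 151 88 116 67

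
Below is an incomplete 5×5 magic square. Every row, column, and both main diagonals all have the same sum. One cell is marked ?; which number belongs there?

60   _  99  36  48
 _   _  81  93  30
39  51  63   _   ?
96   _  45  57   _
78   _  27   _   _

Column 3 is complete and sums to 315; that is the magic constant.
Row 1 must total 315; the given cells sum to 243, so (1,2) = 72.
Using column 1: 60 + 39 + 96 + 78 + ? → (2,1) = 315 − 273 = 42.
From anti-diagonal, 315 − (48 + 93 + 63 + 78) gives (4,2) = 33.
Row 2 needs 315; the known cells sum to 246, so (2,2) = 69.
From row 4, 315 − (96 + 33 + 45 + 57) gives (4,5) = 84.
Column 2: 72 + 69 + 51 + 33 + ? = 315, so (5,2) = 90.
Using main diagonal: 60 + 69 + 63 + 57 + ? → (5,5) = 315 − 249 = 66.
Row 5: 78 + 90 + 27 + 66 + ? = 315, so (5,4) = 54.
Using column 4: 36 + 93 + 57 + 54 + ? → (3,4) = 315 − 240 = 75.
Using column 5: 48 + 30 + 84 + 66 + ? → (3,5) = 315 − 228 = 87.

87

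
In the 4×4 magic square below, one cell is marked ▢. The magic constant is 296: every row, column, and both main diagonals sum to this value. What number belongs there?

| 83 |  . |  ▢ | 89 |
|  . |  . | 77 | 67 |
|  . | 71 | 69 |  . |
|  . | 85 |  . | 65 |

Column 4 needs 296; the known cells sum to 221, so (3,4) = 75.
Main diagonal: 83 + 69 + 65 + ? = 296, so (2,2) = 79.
Anti-diagonal needs 296; the known cells sum to 237, so (4,1) = 59.
Using row 2: 79 + 77 + 67 + ? → (2,1) = 296 − 223 = 73.
Row 3: 71 + 69 + 75 + ? = 296, so (3,1) = 81.
From row 4, 296 − (59 + 85 + 65) gives (4,3) = 87.
Column 2: 79 + 71 + 85 + ? = 296, so (1,2) = 61.
Column 3: 77 + 69 + 87 + ? = 296, so (1,3) = 63.

63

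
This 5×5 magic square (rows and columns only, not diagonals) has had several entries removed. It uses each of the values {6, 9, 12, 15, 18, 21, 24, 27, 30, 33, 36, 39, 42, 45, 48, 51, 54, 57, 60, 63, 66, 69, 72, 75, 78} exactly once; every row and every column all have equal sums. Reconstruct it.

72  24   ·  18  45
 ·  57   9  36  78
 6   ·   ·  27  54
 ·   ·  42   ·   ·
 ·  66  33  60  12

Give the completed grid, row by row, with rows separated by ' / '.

72 24 51 18 45 / 30 57 9 36 78 / 6 48 75 27 54 / 63 15 42 69 21 / 39 66 33 60 12

The 25 entries sum to 1050, so each line sums to 1050/5 = 210.
Row 1 needs 210; the known cells sum to 159, so (1,3) = 51.
The remaining cell in row 2 is (2,1) = 210 − 180 = 30.
From row 5, 210 − (66 + 33 + 60 + 12) gives (5,1) = 39.
From column 1, 210 − (72 + 30 + 6 + 39) gives (4,1) = 63.
Column 3 needs 210; the known cells sum to 135, so (3,3) = 75.
Column 4 needs 210; the known cells sum to 141, so (4,4) = 69.
Column 5 needs 210; the known cells sum to 189, so (4,5) = 21.
Using row 3: 6 + 75 + 27 + 54 + ? → (3,2) = 210 − 162 = 48.
The remaining cell in row 4 is (4,2) = 210 − 195 = 15.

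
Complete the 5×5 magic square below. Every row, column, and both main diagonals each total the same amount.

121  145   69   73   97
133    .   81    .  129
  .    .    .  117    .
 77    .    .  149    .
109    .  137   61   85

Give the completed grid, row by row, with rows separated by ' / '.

Row 1 is already complete: 121 + 145 + 69 + 73 + 97 = 505, so that is the magic constant.
The remaining cell in row 5 is (5,2) = 505 − 392 = 113.
Column 1 must total 505; the given cells sum to 440, so (3,1) = 65.
Column 4: 73 + 117 + 149 + 61 + ? = 505, so (2,4) = 105.
From row 2, 505 − (133 + 81 + 105 + 129) gives (2,2) = 57.
Main diagonal: 121 + 57 + 149 + 85 + ? = 505, so (3,3) = 93.
Using anti-diagonal: 97 + 105 + 93 + 109 + ? → (4,2) = 505 − 404 = 101.
From column 2, 505 − (145 + 57 + 101 + 113) gives (3,2) = 89.
Column 3: 69 + 81 + 93 + 137 + ? = 505, so (4,3) = 125.
Row 3 needs 505; the known cells sum to 364, so (3,5) = 141.
Using row 4: 77 + 101 + 125 + 149 + ? → (4,5) = 505 − 452 = 53.

121 145 69 73 97 / 133 57 81 105 129 / 65 89 93 117 141 / 77 101 125 149 53 / 109 113 137 61 85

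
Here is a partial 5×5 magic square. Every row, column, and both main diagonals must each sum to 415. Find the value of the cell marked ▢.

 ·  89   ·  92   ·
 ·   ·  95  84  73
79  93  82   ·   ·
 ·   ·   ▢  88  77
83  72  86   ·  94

74

Row 5 must total 415; the given cells sum to 335, so (5,4) = 80.
The remaining cell in column 4 is (3,4) = 415 − 344 = 71.
Using row 3: 79 + 93 + 82 + 71 + ? → (3,5) = 415 − 325 = 90.
From column 5, 415 − (73 + 90 + 77 + 94) gives (1,5) = 81.
Using anti-diagonal: 81 + 84 + 82 + 83 + ? → (4,2) = 415 − 330 = 85.
Column 2 must total 415; the given cells sum to 339, so (2,2) = 76.
The remaining cell in main diagonal is (1,1) = 415 − 340 = 75.
Row 1: 75 + 89 + 92 + 81 + ? = 415, so (1,3) = 78.
Row 2: 76 + 95 + 84 + 73 + ? = 415, so (2,1) = 87.
From column 1, 415 − (75 + 87 + 79 + 83) gives (4,1) = 91.
Column 3: 78 + 95 + 82 + 86 + ? = 415, so (4,3) = 74.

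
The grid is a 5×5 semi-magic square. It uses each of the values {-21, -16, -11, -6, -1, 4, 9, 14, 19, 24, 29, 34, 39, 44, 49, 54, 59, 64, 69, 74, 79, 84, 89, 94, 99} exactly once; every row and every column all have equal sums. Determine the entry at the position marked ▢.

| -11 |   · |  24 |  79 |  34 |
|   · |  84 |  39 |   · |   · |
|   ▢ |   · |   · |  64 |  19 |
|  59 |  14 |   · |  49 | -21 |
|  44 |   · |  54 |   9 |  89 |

The 25 entries sum to 975, so each line sums to 975/5 = 195.
From row 1, 195 − (-11 + 24 + 79 + 34) gives (1,2) = 69.
From row 4, 195 − (59 + 14 + 49 + (-21)) gives (4,3) = 94.
Row 5 needs 195; the known cells sum to 196, so (5,2) = -1.
Column 2: 69 + 84 + 14 + (-1) + ? = 195, so (3,2) = 29.
From column 3, 195 − (24 + 39 + 94 + 54) gives (3,3) = -16.
Column 4: 79 + 64 + 49 + 9 + ? = 195, so (2,4) = -6.
From column 5, 195 − (34 + 19 + (-21) + 89) gives (2,5) = 74.
Row 2 needs 195; the known cells sum to 191, so (2,1) = 4.
Row 3 must total 195; the given cells sum to 96, so (3,1) = 99.

99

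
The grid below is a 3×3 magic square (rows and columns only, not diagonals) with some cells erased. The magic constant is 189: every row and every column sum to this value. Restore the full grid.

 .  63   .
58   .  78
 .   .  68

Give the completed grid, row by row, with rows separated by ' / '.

From row 2, 189 − (58 + 78) gives (2,2) = 53.
Using column 2: 63 + 53 + ? → (3,2) = 189 − 116 = 73.
Column 3 needs 189; the known cells sum to 146, so (1,3) = 43.
Row 1 needs 189; the known cells sum to 106, so (1,1) = 83.
Row 3: 73 + 68 + ? = 189, so (3,1) = 48.

83 63 43 / 58 53 78 / 48 73 68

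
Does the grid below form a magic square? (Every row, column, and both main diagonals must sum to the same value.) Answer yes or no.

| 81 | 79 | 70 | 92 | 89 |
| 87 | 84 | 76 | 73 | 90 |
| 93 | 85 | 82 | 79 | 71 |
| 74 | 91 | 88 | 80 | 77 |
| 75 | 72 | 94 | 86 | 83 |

Row 1: 81 + 79 + 70 + 92 + 89 = 411.
Row 2: 87 + 84 + 76 + 73 + 90 = 410.
Row 3: 93 + 85 + 82 + 79 + 71 = 410.
Row 4: 74 + 91 + 88 + 80 + 77 = 410.
Row 5: 75 + 72 + 94 + 86 + 83 = 410.
Column 1: 81 + 87 + 93 + 74 + 75 = 410.
Column 2: 79 + 84 + 85 + 91 + 72 = 411.
Column 3: 70 + 76 + 82 + 88 + 94 = 410.
Column 4: 92 + 73 + 79 + 80 + 86 = 410.
Column 5: 89 + 90 + 71 + 77 + 83 = 410.
Main diagonal: 81 + 84 + 82 + 80 + 83 = 410.
Anti-diagonal: 89 + 73 + 82 + 91 + 75 = 410.

No — row 4 sums to 410 but column 2 sums to 411.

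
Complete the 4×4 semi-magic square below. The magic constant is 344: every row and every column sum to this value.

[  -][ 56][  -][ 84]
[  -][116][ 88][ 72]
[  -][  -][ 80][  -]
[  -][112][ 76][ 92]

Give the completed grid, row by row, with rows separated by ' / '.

104 56 100 84 / 68 116 88 72 / 108 60 80 96 / 64 112 76 92

From row 2, 344 − (116 + 88 + 72) gives (2,1) = 68.
Row 4 needs 344; the known cells sum to 280, so (4,1) = 64.
From column 2, 344 − (56 + 116 + 112) gives (3,2) = 60.
Using column 3: 88 + 80 + 76 + ? → (1,3) = 344 − 244 = 100.
Using column 4: 84 + 72 + 92 + ? → (3,4) = 344 − 248 = 96.
From row 1, 344 − (56 + 100 + 84) gives (1,1) = 104.
The remaining cell in row 3 is (3,1) = 344 − 236 = 108.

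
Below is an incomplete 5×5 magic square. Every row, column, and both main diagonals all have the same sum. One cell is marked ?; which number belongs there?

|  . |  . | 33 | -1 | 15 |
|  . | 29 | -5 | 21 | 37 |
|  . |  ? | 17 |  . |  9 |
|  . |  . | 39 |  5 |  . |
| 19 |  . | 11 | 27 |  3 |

Column 3 is complete and sums to 95; that is the magic constant.
Row 2 needs 95; the known cells sum to 82, so (2,1) = 13.
Using row 5: 19 + 11 + 27 + 3 + ? → (5,2) = 95 − 60 = 35.
Column 4 must total 95; the given cells sum to 52, so (3,4) = 43.
Column 5: 15 + 37 + 9 + 3 + ? = 95, so (4,5) = 31.
Main diagonal needs 95; the known cells sum to 54, so (1,1) = 41.
Anti-diagonal must total 95; the given cells sum to 72, so (4,2) = 23.
Row 1: 41 + 33 + (-1) + 15 + ? = 95, so (1,2) = 7.
Using row 4: 23 + 39 + 5 + 31 + ? → (4,1) = 95 − 98 = -3.
Column 1: 41 + 13 + (-3) + 19 + ? = 95, so (3,1) = 25.
From column 2, 95 − (7 + 29 + 23 + 35) gives (3,2) = 1.

1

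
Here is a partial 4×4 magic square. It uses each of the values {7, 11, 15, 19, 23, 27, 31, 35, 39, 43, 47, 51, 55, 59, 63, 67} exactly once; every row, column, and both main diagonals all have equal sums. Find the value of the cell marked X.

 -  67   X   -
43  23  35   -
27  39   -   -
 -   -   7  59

The 16 entries sum to 592, so each line sums to 592/4 = 148.
Row 2 must total 148; the given cells sum to 101, so (2,4) = 47.
From column 2, 148 − (67 + 23 + 39) gives (4,2) = 19.
Using row 4: 19 + 7 + 59 + ? → (4,1) = 148 − 85 = 63.
Column 1 must total 148; the given cells sum to 133, so (1,1) = 15.
Main diagonal must total 148; the given cells sum to 97, so (3,3) = 51.
Anti-diagonal needs 148; the known cells sum to 137, so (1,4) = 11.
The remaining cell in row 1 is (1,3) = 148 − 93 = 55.

55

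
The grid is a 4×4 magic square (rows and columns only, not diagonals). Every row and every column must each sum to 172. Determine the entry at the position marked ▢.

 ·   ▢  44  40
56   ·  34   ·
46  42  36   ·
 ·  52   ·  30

50

From row 3, 172 − (46 + 42 + 36) gives (3,4) = 48.
Column 3 needs 172; the known cells sum to 114, so (4,3) = 58.
Using column 4: 40 + 48 + 30 + ? → (2,4) = 172 − 118 = 54.
From row 2, 172 − (56 + 34 + 54) gives (2,2) = 28.
Using row 4: 52 + 58 + 30 + ? → (4,1) = 172 − 140 = 32.
Column 1 needs 172; the known cells sum to 134, so (1,1) = 38.
Column 2 must total 172; the given cells sum to 122, so (1,2) = 50.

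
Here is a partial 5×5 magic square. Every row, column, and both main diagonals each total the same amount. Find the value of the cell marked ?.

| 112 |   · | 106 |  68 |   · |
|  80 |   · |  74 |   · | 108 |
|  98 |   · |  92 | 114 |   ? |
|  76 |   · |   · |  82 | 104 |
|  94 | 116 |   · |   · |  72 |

86

Column 1 is complete and sums to 460; that is the magic constant.
Main diagonal: 112 + 92 + 82 + 72 + ? = 460, so (2,2) = 102.
Row 2: 80 + 102 + 74 + 108 + ? = 460, so (2,4) = 96.
Column 4 needs 460; the known cells sum to 360, so (5,4) = 100.
Row 5 must total 460; the given cells sum to 382, so (5,3) = 78.
Using column 3: 106 + 74 + 92 + 78 + ? → (4,3) = 460 − 350 = 110.
Using row 4: 76 + 110 + 82 + 104 + ? → (4,2) = 460 − 372 = 88.
Anti-diagonal must total 460; the given cells sum to 370, so (1,5) = 90.
Row 1: 112 + 106 + 68 + 90 + ? = 460, so (1,2) = 84.
From column 2, 460 − (84 + 102 + 88 + 116) gives (3,2) = 70.
Using column 5: 90 + 108 + 104 + 72 + ? → (3,5) = 460 − 374 = 86.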